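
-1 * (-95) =95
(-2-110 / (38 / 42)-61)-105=-5502 / 19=-289.58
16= 16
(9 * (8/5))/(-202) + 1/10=29/1010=0.03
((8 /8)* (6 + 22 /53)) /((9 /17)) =5780 /477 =12.12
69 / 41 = 1.68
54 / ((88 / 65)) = 1755 / 44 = 39.89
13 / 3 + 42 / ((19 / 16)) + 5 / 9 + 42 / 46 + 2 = 169789 / 3933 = 43.17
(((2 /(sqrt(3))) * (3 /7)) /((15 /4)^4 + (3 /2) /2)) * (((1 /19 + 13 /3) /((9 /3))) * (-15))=-0.05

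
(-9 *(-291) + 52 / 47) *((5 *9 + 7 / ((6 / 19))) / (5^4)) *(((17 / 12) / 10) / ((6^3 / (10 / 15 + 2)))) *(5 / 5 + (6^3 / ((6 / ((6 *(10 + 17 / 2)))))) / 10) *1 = 337972757837 / 1713150000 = 197.28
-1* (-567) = 567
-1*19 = -19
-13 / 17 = -0.76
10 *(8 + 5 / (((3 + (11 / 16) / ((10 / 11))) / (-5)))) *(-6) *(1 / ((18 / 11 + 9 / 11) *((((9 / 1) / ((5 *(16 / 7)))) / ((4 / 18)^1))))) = -28441600 / 3066903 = -9.27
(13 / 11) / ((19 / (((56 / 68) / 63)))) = 26 / 31977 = 0.00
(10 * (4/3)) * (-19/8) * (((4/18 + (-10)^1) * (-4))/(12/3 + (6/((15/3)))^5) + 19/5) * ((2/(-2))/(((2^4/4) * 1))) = 42594181/547452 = 77.80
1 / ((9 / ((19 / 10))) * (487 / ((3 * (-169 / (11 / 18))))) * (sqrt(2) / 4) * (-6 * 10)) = 3211 * sqrt(2) / 267850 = 0.02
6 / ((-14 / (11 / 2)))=-33 / 14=-2.36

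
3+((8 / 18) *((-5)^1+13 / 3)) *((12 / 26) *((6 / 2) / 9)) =1037 / 351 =2.95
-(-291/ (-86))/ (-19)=291/ 1634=0.18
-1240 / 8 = -155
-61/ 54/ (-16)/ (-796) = -61/ 687744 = -0.00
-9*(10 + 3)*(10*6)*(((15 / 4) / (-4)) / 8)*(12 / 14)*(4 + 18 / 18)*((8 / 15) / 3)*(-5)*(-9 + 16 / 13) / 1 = 340875 / 14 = 24348.21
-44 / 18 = -22 / 9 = -2.44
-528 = -528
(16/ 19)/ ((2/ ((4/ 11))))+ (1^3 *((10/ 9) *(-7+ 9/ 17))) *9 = -229356/ 3553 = -64.55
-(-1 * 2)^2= -4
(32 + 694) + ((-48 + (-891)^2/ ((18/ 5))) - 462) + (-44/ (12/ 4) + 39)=220762.83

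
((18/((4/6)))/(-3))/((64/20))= -45/16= -2.81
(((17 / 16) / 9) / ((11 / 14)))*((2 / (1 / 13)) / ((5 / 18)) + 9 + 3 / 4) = 15.53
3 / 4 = 0.75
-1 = -1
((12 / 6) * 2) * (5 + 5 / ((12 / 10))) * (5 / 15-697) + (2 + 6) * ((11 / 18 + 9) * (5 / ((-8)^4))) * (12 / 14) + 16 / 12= -25543.03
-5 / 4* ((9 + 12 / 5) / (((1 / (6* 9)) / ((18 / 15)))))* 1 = -4617 / 5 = -923.40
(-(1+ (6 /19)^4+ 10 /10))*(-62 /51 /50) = 0.05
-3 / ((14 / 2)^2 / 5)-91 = -4474 / 49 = -91.31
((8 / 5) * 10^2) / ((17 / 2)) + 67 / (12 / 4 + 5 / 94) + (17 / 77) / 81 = 25319585 / 621027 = 40.77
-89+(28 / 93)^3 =-71565821 / 804357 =-88.97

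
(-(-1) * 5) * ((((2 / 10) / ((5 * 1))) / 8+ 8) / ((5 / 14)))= 11207 / 100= 112.07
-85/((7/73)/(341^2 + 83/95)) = -13709051498/133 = -103075575.17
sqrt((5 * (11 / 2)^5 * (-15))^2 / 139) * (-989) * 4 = -11945957925 * sqrt(139) / 1112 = -126655365.83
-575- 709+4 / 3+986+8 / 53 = -47146 / 159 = -296.52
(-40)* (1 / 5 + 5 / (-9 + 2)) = 144 / 7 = 20.57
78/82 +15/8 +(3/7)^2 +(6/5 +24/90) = 1079209/241080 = 4.48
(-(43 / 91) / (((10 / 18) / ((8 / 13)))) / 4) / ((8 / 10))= -387 / 2366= -0.16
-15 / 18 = -5 / 6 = -0.83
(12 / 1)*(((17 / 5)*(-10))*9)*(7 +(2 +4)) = -47736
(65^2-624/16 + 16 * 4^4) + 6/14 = 57977/7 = 8282.43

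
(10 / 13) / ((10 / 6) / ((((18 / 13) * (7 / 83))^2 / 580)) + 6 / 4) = 0.00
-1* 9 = -9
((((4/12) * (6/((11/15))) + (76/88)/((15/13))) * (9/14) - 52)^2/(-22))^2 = 12672.76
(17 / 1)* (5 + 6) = 187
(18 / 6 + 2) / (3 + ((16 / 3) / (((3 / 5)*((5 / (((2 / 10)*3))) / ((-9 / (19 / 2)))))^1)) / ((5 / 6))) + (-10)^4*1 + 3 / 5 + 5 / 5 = 10004.40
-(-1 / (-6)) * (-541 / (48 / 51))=9197 / 96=95.80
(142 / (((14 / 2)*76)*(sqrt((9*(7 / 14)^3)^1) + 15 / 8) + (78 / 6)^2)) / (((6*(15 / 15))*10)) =165643 / 62539215- 18886*sqrt(2) / 20846405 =0.00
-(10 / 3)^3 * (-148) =148000 / 27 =5481.48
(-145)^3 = -3048625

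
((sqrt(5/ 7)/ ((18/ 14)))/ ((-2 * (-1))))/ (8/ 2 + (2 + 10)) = sqrt(35)/ 288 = 0.02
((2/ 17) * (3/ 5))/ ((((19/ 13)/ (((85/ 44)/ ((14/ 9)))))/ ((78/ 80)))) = 13689/ 234080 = 0.06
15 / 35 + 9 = 66 / 7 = 9.43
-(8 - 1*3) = -5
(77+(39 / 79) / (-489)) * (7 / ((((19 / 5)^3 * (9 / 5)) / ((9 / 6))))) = 8.19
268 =268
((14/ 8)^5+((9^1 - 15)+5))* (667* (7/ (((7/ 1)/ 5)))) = 52636305/ 1024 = 51402.64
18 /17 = 1.06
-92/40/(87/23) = -529/870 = -0.61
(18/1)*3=54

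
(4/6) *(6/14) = 2/7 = 0.29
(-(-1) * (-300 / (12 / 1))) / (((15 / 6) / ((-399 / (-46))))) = -1995 / 23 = -86.74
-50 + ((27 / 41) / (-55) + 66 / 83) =-9211661 / 187165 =-49.22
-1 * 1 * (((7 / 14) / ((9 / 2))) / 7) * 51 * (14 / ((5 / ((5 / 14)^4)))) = -2125 / 57624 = -0.04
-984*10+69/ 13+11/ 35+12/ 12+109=-4424592/ 455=-9724.38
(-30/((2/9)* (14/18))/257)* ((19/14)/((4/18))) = -207765/50372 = -4.12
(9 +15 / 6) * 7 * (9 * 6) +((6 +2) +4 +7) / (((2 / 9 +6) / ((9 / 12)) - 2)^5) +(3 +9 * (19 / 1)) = 4521.00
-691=-691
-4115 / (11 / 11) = -4115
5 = 5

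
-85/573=-0.15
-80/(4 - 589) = 16/117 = 0.14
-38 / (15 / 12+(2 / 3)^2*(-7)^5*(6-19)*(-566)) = 1368 / 1978654451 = 0.00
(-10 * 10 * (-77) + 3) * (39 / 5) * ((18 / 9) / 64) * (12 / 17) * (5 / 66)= 300417 / 2992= 100.41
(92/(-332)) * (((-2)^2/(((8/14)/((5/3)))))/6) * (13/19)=-10465/28386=-0.37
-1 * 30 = -30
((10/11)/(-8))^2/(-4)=-25/7744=-0.00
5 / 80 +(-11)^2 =1937 / 16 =121.06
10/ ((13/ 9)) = 90/ 13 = 6.92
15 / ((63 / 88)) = 440 / 21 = 20.95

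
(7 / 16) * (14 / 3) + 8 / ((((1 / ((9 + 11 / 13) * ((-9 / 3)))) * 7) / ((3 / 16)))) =-9365 / 2184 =-4.29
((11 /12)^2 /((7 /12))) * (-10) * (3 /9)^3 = -605 /1134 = -0.53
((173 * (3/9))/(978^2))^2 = 29929/8233754780304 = 0.00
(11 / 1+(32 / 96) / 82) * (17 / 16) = 46019 / 3936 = 11.69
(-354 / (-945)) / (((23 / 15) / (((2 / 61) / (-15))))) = -236 / 441945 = -0.00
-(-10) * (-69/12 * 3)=-345/2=-172.50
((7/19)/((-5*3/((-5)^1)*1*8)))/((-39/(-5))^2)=175/693576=0.00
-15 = -15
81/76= 1.07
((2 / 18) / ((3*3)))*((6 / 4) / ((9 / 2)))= 1 / 243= 0.00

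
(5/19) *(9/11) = 45/209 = 0.22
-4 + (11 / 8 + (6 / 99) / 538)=-186409 / 71016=-2.62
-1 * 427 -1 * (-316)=-111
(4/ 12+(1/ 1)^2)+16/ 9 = 28/ 9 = 3.11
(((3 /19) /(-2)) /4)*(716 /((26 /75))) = -40.76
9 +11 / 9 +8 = 164 / 9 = 18.22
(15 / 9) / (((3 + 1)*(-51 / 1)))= -0.01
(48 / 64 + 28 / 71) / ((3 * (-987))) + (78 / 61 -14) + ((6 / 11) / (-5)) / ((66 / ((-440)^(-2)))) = -19108755305242091 / 1502060130648000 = -12.72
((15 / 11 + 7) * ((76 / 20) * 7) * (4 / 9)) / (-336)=-437 / 1485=-0.29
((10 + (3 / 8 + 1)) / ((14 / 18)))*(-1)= -117 / 8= -14.62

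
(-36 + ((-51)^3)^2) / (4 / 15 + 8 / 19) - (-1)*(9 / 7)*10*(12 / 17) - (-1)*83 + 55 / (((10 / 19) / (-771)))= 12179106581521 / 476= 25586358364.54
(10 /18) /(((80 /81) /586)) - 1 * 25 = 2437 /8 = 304.62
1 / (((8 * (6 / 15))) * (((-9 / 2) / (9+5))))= -35 / 36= -0.97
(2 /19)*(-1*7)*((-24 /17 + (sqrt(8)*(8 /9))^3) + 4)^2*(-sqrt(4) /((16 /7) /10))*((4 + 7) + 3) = 1236336640*sqrt(2) /235467 + 68287515283120 /2918142531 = 30826.45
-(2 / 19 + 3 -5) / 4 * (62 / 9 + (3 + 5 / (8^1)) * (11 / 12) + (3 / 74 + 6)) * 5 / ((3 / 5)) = 227875 / 3552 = 64.15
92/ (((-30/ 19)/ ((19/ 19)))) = -874/ 15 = -58.27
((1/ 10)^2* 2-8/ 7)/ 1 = -393/ 350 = -1.12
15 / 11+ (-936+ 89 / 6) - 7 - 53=-64667 / 66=-979.80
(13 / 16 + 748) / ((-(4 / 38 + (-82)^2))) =-0.11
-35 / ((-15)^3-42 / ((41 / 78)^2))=58835 / 5928903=0.01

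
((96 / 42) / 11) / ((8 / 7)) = 2 / 11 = 0.18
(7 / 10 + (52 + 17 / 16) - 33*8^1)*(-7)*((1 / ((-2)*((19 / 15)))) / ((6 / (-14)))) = 824131 / 608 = 1355.48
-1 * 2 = -2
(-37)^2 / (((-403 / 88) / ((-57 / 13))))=6866904 / 5239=1310.73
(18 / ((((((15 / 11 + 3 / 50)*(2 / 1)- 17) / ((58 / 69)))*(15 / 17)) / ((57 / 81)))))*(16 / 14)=-4121480 / 4229631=-0.97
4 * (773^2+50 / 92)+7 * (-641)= 54869517 / 23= 2385631.17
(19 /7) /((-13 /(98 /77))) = -38 /143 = -0.27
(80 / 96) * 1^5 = 5 / 6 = 0.83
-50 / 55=-10 / 11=-0.91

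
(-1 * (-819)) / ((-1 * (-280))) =117 / 40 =2.92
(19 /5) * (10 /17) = 38 /17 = 2.24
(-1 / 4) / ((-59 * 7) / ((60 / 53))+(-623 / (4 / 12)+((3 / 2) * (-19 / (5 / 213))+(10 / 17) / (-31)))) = 1581 / 21804745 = 0.00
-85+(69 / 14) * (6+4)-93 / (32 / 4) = -2651 / 56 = -47.34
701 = 701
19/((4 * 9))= 19/36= 0.53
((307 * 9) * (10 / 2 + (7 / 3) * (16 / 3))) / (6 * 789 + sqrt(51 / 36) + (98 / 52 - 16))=230678630637 / 22589191697 - 8145631 * sqrt(51) / 22589191697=10.21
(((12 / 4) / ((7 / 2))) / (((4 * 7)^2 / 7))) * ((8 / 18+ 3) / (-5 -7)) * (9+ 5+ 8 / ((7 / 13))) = -3131 / 49392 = -0.06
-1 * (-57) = 57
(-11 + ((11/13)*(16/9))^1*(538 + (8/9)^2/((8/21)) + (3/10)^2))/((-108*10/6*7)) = -63302767/99508500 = -0.64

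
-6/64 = -3/32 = -0.09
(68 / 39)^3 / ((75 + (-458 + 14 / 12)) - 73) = -628864 / 53960517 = -0.01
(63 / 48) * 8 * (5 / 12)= 35 / 8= 4.38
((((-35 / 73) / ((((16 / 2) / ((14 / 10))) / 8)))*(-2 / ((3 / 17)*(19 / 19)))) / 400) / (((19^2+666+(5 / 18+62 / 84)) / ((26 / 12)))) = 75803 / 1891138000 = 0.00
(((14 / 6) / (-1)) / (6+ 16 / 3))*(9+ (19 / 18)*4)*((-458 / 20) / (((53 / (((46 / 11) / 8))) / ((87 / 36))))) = 7484407 / 5037120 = 1.49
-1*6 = -6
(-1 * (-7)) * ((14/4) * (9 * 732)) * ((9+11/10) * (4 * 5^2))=163020060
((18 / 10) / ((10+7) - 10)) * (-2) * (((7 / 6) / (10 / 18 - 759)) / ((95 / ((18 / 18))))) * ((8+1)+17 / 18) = 537 / 6484700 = 0.00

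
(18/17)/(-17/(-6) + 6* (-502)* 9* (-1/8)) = 27/86479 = 0.00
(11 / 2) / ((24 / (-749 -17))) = -4213 / 24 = -175.54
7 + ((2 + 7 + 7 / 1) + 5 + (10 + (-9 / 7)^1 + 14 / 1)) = 355 / 7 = 50.71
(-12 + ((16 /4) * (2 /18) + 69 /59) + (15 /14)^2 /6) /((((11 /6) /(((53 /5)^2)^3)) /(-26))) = 122288382724560247 /596268750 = 205089370.73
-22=-22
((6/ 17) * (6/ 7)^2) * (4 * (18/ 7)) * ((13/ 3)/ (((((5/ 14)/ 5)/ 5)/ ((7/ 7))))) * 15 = 10108800/ 833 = 12135.41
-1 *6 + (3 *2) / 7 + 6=0.86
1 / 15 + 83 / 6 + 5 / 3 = 467 / 30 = 15.57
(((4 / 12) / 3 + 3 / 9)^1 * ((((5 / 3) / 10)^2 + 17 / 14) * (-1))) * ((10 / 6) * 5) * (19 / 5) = -17.48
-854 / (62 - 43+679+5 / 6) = -732 / 599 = -1.22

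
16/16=1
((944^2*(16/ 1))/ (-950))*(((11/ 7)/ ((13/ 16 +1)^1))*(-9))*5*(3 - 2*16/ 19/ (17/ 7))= 1682578833408/ 1245811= 1350589.16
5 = 5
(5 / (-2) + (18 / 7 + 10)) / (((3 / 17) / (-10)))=-3995 / 7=-570.71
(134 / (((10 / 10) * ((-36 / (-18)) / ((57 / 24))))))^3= 2062933417 / 512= 4029166.83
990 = 990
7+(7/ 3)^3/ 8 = 1855/ 216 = 8.59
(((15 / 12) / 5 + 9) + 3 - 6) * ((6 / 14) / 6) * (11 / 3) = 275 / 168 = 1.64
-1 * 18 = -18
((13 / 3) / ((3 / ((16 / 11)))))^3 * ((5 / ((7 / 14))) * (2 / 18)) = 89989120 / 8732691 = 10.30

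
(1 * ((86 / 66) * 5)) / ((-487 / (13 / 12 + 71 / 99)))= -153295 / 6364116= -0.02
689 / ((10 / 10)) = 689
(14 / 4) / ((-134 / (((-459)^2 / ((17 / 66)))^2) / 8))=-9366316005816 / 67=-139795761280.84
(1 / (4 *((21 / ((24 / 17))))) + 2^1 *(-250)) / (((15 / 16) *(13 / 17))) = -951968 / 1365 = -697.41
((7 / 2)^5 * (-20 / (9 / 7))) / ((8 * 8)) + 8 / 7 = -4080851 / 32256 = -126.51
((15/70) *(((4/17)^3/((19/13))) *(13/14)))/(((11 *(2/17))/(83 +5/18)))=1013324/8878947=0.11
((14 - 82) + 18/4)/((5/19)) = -2413/10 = -241.30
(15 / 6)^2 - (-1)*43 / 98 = 1311 / 196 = 6.69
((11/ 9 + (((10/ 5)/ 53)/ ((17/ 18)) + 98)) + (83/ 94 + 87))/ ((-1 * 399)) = -142650647/ 304136154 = -0.47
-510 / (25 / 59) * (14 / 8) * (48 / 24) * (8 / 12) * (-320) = 898688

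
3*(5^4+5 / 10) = 3753 / 2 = 1876.50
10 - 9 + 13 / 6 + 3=37 / 6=6.17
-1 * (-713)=713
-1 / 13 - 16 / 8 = -27 / 13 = -2.08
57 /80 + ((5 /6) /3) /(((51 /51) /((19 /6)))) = 3439 /2160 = 1.59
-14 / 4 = -3.50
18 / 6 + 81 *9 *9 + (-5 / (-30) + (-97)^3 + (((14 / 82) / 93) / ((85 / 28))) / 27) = -15858417784693 / 17501670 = -906108.83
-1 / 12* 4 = -1 / 3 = -0.33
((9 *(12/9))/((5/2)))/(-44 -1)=-8/75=-0.11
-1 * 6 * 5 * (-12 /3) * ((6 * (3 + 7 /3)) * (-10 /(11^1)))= -38400 /11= -3490.91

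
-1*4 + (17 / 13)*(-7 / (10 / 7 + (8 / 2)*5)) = -8633 / 1950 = -4.43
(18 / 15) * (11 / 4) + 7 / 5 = 47 / 10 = 4.70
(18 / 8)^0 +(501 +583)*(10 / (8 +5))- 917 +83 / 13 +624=7127 / 13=548.23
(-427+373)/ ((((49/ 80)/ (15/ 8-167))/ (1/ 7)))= 713340/ 343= 2079.71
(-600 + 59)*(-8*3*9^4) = 85188024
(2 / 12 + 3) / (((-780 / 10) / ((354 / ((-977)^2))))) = -1121 / 74453262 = -0.00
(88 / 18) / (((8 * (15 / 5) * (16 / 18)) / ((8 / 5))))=11 / 30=0.37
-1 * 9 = -9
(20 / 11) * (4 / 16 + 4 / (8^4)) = 1285 / 2816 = 0.46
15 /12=5 /4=1.25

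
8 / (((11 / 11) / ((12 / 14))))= 48 / 7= 6.86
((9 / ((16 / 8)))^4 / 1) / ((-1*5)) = -6561 / 80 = -82.01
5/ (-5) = -1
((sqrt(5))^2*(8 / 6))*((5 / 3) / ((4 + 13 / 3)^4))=36 / 15625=0.00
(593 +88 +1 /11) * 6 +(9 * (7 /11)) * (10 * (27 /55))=497874 /121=4114.66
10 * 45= 450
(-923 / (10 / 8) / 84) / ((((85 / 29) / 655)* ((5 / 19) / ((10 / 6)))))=-66623063 / 5355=-12441.28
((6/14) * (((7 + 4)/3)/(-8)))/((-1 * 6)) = 0.03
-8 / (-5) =8 / 5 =1.60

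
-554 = -554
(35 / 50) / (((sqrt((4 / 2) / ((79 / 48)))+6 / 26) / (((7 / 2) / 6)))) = -50323 / 620520+8281 * sqrt(474) / 465390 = 0.31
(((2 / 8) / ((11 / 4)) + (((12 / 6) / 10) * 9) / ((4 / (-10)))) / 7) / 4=-97 / 616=-0.16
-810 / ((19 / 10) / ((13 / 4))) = -26325 / 19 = -1385.53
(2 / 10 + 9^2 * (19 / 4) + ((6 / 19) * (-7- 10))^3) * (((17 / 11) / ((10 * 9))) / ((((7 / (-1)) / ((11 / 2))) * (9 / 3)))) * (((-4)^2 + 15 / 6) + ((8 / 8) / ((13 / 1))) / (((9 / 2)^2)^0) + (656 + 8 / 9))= -84864370796843 / 121338453600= -699.40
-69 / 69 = -1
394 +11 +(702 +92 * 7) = 1751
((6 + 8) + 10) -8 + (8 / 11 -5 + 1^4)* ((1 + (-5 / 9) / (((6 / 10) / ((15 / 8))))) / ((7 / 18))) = 1709 / 77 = 22.19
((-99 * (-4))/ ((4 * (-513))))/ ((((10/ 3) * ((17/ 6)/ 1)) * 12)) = -11/ 6460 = -0.00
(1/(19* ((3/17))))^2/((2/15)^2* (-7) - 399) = -7225/32418883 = -0.00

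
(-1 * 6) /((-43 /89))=534 /43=12.42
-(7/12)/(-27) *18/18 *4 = 7/81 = 0.09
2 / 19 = 0.11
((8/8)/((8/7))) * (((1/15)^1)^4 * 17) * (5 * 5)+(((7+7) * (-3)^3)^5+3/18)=-125018422245558781/16200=-7717186558367.83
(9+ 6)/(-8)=-15/8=-1.88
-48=-48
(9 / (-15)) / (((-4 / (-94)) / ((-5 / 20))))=141 / 40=3.52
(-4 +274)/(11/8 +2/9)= 3888/23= 169.04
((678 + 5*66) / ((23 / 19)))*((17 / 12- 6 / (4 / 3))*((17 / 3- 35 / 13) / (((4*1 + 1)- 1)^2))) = -142709 / 299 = -477.29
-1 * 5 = -5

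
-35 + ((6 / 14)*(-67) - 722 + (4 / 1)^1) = -5472 / 7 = -781.71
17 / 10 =1.70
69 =69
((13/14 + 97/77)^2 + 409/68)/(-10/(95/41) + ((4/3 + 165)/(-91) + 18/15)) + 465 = 1708840445925/3692277974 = 462.81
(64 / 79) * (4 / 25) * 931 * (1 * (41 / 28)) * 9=3140928 / 1975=1590.34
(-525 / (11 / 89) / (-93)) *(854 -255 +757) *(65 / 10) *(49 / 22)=3363312225 / 3751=896644.15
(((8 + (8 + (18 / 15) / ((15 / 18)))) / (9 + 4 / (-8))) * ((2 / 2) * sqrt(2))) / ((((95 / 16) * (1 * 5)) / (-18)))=-251136 * sqrt(2) / 201875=-1.76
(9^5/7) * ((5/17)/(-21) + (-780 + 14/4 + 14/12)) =-5448234717/833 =-6540497.86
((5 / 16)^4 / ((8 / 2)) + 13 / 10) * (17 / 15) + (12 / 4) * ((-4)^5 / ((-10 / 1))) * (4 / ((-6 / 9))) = -36209766523 / 19660800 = -1841.72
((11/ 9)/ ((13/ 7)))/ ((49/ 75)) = 275/ 273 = 1.01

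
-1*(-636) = 636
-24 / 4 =-6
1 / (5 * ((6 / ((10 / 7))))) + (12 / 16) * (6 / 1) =191 / 42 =4.55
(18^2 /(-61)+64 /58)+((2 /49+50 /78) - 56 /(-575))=-3.43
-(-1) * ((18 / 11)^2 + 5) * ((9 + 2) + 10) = 19509 / 121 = 161.23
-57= -57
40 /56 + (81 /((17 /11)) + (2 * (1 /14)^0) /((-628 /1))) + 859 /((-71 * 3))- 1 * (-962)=1011.09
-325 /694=-0.47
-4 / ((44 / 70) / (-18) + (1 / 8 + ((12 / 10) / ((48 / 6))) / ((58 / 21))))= -36540 / 1319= -27.70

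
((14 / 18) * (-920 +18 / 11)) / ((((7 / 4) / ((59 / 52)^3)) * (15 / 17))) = -17635278593 / 26100360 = -675.67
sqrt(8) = 2 * sqrt(2) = 2.83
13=13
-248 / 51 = -4.86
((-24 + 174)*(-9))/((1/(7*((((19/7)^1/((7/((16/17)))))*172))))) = -70588800/119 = -593183.19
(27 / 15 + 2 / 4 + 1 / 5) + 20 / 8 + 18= 23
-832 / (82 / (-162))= 67392 / 41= 1643.71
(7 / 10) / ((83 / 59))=413 / 830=0.50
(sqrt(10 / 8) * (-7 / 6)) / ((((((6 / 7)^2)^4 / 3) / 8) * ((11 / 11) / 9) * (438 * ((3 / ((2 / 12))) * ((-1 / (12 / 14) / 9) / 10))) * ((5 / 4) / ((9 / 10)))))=6.81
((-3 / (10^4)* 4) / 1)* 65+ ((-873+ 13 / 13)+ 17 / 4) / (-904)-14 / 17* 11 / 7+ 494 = 3792728523 / 7684000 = 493.59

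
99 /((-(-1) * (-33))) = -3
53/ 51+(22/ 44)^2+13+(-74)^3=-82662781/ 204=-405209.71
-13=-13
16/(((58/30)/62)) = 14880/29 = 513.10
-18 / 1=-18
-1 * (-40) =40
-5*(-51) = 255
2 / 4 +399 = 399.50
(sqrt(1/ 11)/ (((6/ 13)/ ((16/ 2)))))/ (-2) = -26*sqrt(11)/ 33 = -2.61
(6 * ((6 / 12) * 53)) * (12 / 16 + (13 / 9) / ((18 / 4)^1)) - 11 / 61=1120663 / 6588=170.11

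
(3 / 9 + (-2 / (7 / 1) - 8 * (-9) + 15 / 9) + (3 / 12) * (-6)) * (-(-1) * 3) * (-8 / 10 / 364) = -3033 / 6370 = -0.48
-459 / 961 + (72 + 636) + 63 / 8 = 715.40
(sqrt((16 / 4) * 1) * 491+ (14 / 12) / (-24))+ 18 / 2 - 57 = 134489 / 144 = 933.95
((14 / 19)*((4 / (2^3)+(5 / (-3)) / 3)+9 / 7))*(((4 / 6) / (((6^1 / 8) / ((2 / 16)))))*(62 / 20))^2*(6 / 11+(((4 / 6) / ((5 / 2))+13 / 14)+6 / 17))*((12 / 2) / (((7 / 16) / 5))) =9797306588 / 634583565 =15.44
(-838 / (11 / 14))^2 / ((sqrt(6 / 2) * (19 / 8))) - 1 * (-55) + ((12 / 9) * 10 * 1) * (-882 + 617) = -10435 / 3 + 1101118592 * sqrt(3) / 6897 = 273046.73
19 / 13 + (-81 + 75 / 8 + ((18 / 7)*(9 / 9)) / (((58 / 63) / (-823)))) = -7144565 / 3016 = -2368.89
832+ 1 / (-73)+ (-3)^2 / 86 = 5223867 / 6278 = 832.09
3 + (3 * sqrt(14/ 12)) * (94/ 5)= 3 + 47 * sqrt(42)/ 5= 63.92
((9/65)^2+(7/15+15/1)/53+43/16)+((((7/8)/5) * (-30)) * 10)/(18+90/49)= 102121033/290206800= 0.35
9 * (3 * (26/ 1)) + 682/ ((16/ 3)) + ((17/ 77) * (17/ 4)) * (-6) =507735/ 616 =824.25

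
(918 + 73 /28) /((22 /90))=1159965 /308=3766.12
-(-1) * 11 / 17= 11 / 17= 0.65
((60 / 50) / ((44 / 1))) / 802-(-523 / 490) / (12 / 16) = 3691213 / 2593668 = 1.42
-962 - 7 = -969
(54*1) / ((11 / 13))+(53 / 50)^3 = 89387647 / 1375000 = 65.01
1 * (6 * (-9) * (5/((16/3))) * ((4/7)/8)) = -405/112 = -3.62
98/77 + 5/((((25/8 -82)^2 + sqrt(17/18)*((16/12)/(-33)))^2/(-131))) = 1.27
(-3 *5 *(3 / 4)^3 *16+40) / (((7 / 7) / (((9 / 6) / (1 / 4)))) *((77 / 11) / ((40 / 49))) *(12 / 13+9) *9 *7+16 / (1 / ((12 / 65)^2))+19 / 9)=-37264500 / 545190571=-0.07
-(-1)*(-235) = -235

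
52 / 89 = 0.58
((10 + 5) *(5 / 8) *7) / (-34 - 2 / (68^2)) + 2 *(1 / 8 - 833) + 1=-174688077 / 104812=-1666.68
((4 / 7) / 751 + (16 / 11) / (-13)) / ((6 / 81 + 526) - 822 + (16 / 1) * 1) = 1127790 / 2840867029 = 0.00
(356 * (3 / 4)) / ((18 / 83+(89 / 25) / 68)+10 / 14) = 87905300 / 323803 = 271.48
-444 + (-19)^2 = -83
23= 23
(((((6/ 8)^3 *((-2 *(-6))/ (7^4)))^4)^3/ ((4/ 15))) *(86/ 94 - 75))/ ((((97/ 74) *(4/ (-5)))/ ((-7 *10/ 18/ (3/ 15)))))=-1070482284100603430805859486875/ 26913938523931711075820551087659583152301810211922366169088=-0.00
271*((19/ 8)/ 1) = 5149/ 8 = 643.62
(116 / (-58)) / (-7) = 2 / 7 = 0.29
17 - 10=7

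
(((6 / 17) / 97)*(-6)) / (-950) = 18 / 783275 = 0.00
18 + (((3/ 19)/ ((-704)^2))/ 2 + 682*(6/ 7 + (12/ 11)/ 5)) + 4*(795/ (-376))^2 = 1120113865301001/ 1456104939520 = 769.25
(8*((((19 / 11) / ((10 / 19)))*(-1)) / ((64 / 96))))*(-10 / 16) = 1083 / 44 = 24.61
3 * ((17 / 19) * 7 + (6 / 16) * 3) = 3369 / 152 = 22.16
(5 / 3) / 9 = 5 / 27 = 0.19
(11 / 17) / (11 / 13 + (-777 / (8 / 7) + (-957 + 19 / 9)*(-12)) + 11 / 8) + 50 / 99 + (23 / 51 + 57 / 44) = 2.25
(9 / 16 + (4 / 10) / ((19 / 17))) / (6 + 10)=0.06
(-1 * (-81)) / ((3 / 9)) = 243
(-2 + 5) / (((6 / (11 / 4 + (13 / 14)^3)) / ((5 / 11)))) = 48715 / 60368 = 0.81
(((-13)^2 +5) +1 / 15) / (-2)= -2611 / 30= -87.03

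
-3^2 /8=-9 /8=-1.12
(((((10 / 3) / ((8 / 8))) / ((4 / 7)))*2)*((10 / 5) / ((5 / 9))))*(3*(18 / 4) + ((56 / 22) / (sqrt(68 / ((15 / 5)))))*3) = 1764*sqrt(51) / 187 + 567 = 634.37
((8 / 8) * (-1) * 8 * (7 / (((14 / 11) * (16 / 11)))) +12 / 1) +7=-45 / 4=-11.25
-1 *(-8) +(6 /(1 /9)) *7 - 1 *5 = 381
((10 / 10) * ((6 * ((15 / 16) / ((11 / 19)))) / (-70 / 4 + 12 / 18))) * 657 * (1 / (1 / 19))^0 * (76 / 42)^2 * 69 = -4664085705 / 54439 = -85675.45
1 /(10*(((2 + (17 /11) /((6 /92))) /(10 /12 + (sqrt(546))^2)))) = 36091 /16960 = 2.13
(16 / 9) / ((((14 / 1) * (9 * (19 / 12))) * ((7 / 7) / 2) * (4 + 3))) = 64 / 25137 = 0.00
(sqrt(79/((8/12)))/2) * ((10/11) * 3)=15 * sqrt(474)/22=14.84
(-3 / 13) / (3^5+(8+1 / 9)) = -0.00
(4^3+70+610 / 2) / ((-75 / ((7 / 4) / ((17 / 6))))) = -3073 / 850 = -3.62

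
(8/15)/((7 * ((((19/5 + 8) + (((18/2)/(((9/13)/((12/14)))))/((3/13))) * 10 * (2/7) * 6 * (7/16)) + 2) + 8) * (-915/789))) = -1052/6147885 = -0.00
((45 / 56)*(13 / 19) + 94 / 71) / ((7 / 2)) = 141551 / 264404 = 0.54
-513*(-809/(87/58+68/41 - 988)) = -1260422/2991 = -421.40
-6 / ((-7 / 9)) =54 / 7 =7.71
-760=-760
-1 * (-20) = 20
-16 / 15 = -1.07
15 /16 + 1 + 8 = 159 /16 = 9.94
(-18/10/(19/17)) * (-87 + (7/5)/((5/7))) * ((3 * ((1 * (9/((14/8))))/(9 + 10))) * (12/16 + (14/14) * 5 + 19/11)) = 412777782/496375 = 831.58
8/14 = 4/7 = 0.57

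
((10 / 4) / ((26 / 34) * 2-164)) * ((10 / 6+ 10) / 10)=-0.02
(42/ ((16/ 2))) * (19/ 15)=133/ 20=6.65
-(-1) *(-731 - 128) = -859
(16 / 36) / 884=0.00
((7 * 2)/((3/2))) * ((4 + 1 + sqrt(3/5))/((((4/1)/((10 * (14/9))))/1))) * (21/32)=343 * sqrt(15)/72 + 8575/72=137.55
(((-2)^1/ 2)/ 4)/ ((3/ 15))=-5/ 4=-1.25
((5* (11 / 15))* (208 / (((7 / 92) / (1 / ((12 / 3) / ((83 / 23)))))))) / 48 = 11869 / 63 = 188.40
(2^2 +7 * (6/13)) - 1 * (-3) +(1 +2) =172/13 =13.23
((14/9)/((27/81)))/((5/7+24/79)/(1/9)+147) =3871/129537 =0.03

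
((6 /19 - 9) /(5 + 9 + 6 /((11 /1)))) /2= -363 /1216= -0.30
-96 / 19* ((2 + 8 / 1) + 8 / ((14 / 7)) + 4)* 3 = -5184 / 19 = -272.84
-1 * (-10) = 10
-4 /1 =-4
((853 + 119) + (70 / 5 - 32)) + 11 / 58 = 954.19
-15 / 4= -3.75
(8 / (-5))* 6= -48 / 5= -9.60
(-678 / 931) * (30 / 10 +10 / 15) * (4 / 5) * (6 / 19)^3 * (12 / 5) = -25774848 / 159643225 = -0.16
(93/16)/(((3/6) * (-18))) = -31/48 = -0.65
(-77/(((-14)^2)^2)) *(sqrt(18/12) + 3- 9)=33/2744- 11 *sqrt(6)/10976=0.01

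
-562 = -562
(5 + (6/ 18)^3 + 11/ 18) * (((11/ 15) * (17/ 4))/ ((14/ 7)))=11407/ 1296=8.80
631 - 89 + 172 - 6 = 708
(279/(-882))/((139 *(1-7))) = 31/81732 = 0.00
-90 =-90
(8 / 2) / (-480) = -1 / 120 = -0.01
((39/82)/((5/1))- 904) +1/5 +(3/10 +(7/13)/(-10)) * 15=-4797067/5330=-900.01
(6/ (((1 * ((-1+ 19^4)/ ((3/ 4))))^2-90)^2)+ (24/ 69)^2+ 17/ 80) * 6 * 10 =214421001523411325711087/ 10716238910308187845620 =20.01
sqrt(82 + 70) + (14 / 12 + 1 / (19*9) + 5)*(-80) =-84440 / 171 + 2*sqrt(38) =-481.47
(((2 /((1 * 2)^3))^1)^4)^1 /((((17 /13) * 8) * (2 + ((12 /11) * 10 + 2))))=0.00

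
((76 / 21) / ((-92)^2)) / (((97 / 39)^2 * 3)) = 3211 / 139366108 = 0.00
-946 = -946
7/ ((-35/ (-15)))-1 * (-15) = 18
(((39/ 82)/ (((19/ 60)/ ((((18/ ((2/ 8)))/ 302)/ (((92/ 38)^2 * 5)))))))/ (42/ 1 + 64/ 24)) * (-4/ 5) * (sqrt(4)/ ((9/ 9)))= -480168/ 1097138065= -0.00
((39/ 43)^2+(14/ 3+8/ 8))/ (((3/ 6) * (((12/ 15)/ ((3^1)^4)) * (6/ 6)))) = 2429730/ 1849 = 1314.08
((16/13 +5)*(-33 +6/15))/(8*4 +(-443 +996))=-1467/4225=-0.35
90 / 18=5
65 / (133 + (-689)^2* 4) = 65 / 1899017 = 0.00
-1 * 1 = -1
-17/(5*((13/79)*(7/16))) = -21488/455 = -47.23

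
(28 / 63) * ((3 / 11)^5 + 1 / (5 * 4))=165911 / 7247295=0.02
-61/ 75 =-0.81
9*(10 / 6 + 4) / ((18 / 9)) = 51 / 2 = 25.50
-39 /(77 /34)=-1326 /77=-17.22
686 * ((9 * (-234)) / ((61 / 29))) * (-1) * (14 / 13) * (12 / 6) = 90239184 / 61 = 1479330.89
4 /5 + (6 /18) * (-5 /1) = -13 /15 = -0.87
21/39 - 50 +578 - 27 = 6520/13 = 501.54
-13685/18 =-760.28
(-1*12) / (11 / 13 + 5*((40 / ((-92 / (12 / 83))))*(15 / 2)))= 297804 / 37501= 7.94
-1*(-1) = 1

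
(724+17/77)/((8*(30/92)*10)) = 256519/9240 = 27.76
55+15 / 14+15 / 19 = 15125 / 266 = 56.86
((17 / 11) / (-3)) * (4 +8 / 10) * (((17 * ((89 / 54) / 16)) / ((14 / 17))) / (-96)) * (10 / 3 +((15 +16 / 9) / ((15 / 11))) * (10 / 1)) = 372980221 / 53887680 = 6.92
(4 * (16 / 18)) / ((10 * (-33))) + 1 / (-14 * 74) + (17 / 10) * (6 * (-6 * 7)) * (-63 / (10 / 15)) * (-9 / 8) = -28027225351 / 615384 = -45544.29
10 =10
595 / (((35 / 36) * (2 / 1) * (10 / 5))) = 153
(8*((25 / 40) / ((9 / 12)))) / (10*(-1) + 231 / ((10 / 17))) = 200 / 11481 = 0.02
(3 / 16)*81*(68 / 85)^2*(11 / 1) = 106.92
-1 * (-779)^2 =-606841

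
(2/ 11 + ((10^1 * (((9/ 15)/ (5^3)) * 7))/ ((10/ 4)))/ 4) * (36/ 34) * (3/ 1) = 79974/ 116875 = 0.68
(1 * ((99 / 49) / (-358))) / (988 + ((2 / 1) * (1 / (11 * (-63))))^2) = -970299 / 169865993728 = -0.00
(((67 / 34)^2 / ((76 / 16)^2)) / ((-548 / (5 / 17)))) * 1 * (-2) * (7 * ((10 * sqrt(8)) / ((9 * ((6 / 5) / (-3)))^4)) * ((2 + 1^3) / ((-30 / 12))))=-98196875 * sqrt(2) / 531402161067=-0.00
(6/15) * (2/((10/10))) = 4/5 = 0.80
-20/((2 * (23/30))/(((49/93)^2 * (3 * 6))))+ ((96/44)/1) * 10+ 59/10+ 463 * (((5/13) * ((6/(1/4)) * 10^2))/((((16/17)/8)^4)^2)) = 1472371976427004790069/126429160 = 11645825823939.70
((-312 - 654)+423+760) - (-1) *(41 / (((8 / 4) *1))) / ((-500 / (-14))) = 108787 / 500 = 217.57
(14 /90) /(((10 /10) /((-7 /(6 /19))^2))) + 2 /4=124633 /1620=76.93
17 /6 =2.83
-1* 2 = -2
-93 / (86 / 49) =-4557 / 86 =-52.99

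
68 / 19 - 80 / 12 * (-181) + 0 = 68984 / 57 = 1210.25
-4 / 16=-0.25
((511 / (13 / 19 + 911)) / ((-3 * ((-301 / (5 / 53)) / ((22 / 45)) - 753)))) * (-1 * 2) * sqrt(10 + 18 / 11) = -155344 * sqrt(22) / 4160995569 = -0.00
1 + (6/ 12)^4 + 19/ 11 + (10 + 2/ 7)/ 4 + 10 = 18925/ 1232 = 15.36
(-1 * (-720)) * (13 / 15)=624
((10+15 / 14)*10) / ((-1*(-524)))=775 / 3668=0.21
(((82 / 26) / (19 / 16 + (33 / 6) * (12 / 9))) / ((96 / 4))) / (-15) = -82 / 79755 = -0.00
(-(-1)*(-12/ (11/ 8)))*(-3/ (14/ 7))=144/ 11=13.09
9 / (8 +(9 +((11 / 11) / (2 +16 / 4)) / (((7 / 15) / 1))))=14 / 27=0.52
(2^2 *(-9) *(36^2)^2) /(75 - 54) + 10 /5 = -20155378 /7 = -2879339.71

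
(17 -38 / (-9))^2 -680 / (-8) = 43366 / 81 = 535.38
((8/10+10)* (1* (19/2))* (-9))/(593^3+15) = -4617/1042639360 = -0.00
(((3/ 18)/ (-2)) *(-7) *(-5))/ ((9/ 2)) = -35/ 54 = -0.65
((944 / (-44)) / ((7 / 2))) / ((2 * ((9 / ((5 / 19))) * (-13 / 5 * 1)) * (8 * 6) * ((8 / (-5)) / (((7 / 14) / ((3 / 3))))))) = -7375 / 32864832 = -0.00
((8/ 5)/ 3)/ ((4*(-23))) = -2/ 345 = -0.01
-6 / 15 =-2 / 5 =-0.40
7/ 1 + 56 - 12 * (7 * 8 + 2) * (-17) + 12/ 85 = 1011087/ 85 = 11895.14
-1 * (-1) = 1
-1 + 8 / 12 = -0.33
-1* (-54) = 54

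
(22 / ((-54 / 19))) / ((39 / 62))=-12958 / 1053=-12.31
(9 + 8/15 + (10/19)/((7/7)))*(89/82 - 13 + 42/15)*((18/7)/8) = -32141937/1090600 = -29.47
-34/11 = -3.09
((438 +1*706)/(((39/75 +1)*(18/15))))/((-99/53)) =-172250/513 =-335.77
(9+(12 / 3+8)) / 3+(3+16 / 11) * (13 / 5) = 1022 / 55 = 18.58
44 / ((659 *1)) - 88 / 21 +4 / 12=-17485 / 4613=-3.79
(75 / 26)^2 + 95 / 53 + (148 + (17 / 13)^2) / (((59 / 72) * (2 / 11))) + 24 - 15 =2164472575 / 2113852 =1023.95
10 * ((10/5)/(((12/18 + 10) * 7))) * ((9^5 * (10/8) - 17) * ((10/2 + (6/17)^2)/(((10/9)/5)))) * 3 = 177048640485/129472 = 1367466.64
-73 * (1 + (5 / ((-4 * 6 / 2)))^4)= -1559353 / 20736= -75.20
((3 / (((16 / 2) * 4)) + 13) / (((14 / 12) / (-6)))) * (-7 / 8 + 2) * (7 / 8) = -33939 / 512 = -66.29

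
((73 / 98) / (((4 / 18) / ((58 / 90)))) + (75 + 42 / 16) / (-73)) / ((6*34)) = 156937 / 29188320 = 0.01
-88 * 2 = -176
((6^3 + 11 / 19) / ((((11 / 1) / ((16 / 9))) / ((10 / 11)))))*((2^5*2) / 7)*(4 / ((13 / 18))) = 337100800 / 209209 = 1611.31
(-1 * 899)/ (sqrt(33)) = -899 * sqrt(33)/ 33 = -156.50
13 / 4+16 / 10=97 / 20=4.85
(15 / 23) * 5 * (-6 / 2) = -225 / 23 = -9.78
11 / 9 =1.22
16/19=0.84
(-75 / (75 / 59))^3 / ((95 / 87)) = -17867973 / 95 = -188083.93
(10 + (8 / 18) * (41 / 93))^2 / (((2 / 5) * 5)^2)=18207289 / 700569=25.99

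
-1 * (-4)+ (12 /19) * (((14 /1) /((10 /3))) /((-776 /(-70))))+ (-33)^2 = 2014840 /1843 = 1093.24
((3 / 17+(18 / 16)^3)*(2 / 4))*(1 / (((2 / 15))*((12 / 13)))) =905385 / 139264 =6.50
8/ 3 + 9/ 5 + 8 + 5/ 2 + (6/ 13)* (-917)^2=151365857/ 390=388117.58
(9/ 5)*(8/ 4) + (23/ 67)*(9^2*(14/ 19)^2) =2261106/ 120935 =18.70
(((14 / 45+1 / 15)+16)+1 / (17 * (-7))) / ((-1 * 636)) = -43829 / 1702890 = -0.03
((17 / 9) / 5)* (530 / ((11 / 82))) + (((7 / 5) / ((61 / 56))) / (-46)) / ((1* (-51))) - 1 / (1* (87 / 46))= 510845437262 / 342381105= 1492.04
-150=-150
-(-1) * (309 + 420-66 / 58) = 21108 / 29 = 727.86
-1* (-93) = 93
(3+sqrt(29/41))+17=sqrt(1189)/41+20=20.84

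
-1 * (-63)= 63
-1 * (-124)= 124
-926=-926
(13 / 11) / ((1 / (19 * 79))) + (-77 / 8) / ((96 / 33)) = 4986011 / 2816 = 1770.60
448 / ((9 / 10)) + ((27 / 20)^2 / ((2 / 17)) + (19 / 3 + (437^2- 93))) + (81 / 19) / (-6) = 26182821203 / 136800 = 191394.89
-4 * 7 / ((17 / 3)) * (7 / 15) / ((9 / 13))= -2548 / 765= -3.33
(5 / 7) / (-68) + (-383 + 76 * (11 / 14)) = -153889 / 476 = -323.30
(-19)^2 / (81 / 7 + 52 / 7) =19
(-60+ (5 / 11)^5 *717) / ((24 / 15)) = -37112175 / 1288408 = -28.80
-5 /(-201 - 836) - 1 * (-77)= 79854 /1037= 77.00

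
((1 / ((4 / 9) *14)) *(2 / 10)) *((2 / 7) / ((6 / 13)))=39 / 1960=0.02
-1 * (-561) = 561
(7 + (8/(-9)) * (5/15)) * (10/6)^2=4525/243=18.62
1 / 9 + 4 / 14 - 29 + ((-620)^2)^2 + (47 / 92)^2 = 78792151964407039 / 533232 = 147763359971.66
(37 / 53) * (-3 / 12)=-37 / 212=-0.17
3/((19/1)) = 3/19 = 0.16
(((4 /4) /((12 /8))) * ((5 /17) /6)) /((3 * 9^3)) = 5 /334611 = 0.00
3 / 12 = 1 / 4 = 0.25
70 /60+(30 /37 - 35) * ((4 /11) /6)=-67 /74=-0.91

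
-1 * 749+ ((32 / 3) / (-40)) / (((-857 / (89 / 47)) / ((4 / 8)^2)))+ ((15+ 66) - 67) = -444075886 / 604185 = -735.00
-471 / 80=-5.89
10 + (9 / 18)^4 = 161 / 16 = 10.06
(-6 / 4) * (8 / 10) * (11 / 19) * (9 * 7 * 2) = -8316 / 95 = -87.54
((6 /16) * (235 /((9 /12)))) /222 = 235 /444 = 0.53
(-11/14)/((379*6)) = -11/31836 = -0.00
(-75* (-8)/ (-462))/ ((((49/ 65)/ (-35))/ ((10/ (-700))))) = -3250/ 3773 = -0.86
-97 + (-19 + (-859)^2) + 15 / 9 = 2213300 / 3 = 737766.67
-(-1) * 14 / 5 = 14 / 5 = 2.80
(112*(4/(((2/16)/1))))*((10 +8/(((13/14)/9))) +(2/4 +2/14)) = 4108544/13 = 316041.85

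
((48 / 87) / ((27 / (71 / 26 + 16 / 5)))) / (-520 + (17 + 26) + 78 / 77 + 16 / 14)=-158312 / 620291295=-0.00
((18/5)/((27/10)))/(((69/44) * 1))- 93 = -19075/207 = -92.15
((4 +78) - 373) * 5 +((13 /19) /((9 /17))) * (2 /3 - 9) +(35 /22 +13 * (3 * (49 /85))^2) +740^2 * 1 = 44535822551137 /81541350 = 546174.70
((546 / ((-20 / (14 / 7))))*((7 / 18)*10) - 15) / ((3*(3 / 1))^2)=-682 / 243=-2.81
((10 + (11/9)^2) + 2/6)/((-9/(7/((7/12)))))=-3832/243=-15.77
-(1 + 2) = -3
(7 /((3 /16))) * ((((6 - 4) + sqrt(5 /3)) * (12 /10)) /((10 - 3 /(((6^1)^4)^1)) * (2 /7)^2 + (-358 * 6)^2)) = 56448 * sqrt(15) /17440560205 + 338688 /17440560205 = 0.00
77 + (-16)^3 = -4019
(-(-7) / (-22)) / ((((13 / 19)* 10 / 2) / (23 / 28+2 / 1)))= -1501 / 5720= -0.26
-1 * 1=-1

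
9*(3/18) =3/2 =1.50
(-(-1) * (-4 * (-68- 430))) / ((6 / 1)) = 332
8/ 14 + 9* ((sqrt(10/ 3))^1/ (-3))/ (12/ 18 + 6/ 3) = 4/ 7 - 3* sqrt(30)/ 8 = -1.48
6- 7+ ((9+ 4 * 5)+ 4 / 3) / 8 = 67 / 24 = 2.79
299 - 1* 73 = 226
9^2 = 81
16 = 16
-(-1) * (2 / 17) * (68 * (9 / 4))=18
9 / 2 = 4.50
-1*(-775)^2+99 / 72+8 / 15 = -72074771 / 120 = -600623.09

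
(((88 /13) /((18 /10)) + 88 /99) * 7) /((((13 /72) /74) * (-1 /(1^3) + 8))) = 322048 /169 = 1905.61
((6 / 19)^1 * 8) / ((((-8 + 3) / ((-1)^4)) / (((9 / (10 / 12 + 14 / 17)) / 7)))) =-44064 / 112385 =-0.39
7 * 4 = 28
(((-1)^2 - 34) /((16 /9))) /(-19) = 297 /304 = 0.98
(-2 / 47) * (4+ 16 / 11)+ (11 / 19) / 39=-83233 / 383097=-0.22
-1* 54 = -54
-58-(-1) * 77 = 19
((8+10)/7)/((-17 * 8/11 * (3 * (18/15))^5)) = -34375/99937152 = -0.00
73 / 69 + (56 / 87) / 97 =68879 / 64699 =1.06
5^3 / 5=25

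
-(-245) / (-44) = -245 / 44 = -5.57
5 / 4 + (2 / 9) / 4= 47 / 36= 1.31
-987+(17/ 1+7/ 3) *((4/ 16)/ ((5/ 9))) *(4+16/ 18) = -944.47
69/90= 23/30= 0.77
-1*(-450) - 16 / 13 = 5834 / 13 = 448.77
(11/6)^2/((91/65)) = 605/252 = 2.40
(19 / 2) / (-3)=-19 / 6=-3.17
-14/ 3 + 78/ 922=-4.58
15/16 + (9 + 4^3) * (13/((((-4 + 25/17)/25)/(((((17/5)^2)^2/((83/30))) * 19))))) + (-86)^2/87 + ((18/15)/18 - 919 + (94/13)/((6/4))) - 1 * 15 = -926658132224013/107641040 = -8608780.93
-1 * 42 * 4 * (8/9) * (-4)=1792/3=597.33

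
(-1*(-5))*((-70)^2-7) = 24465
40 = 40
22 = 22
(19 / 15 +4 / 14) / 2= 163 / 210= 0.78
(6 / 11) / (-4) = -3 / 22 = -0.14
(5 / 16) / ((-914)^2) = 5 / 13366336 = 0.00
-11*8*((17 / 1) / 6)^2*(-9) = 6358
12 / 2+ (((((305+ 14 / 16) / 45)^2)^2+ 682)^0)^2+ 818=825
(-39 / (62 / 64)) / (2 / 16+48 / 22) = -109824 / 6293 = -17.45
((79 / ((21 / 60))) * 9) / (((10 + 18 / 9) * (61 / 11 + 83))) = 13035 / 6818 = 1.91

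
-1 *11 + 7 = -4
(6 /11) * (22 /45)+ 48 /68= 0.97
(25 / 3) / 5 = 5 / 3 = 1.67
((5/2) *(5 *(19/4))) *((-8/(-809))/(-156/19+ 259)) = 1805/770977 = 0.00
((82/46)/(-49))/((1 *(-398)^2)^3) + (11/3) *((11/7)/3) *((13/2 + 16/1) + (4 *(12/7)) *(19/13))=10912109826767739520289/174697606773702422592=62.46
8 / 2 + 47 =51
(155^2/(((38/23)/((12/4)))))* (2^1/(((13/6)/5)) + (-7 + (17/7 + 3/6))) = 164114775/6916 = 23729.72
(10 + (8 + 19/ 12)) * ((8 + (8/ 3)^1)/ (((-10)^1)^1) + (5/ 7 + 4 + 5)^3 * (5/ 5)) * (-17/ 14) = -470510326/ 21609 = -21773.81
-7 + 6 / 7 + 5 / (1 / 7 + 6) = -1604 / 301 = -5.33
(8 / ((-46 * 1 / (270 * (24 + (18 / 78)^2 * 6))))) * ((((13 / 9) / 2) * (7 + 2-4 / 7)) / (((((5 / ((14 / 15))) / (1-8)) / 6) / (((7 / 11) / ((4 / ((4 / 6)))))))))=19011216 / 3289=5780.24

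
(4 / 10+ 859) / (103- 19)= 4297 / 420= 10.23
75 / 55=15 / 11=1.36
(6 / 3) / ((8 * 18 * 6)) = 1 / 432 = 0.00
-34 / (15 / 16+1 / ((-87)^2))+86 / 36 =-69232955 / 2043918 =-33.87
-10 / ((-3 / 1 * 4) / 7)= 35 / 6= 5.83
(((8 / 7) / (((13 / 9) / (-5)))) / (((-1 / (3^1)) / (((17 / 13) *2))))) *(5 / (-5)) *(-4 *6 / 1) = 881280 / 1183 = 744.95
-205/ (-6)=205/ 6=34.17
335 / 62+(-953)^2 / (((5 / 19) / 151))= 161550402177 / 310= 521130329.60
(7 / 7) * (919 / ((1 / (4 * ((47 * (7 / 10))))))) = 604702 / 5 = 120940.40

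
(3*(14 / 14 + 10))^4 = 1185921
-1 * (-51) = 51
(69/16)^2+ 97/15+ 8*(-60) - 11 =-1789193/3840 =-465.94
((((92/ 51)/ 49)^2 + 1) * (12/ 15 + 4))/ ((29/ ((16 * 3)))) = 7.96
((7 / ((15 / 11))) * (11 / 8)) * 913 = 773311 / 120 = 6444.26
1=1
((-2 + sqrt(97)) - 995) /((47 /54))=-1134.17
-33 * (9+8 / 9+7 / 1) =-1672 / 3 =-557.33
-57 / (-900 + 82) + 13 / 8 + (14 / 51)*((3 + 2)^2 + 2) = 506537 / 55624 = 9.11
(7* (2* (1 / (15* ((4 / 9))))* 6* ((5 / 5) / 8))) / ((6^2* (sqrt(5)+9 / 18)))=-7 / 1520+7* sqrt(5) / 760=0.02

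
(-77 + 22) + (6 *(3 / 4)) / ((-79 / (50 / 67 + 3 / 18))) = -1165561 / 21172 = -55.05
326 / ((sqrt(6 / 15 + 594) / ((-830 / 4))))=-67645 * sqrt(3715) / 1486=-2774.57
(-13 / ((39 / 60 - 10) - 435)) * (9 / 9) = 260 / 8887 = 0.03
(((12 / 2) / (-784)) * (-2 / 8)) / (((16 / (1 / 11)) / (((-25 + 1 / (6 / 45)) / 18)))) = -5 / 473088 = -0.00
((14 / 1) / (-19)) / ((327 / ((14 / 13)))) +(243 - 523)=-22615516 / 80769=-280.00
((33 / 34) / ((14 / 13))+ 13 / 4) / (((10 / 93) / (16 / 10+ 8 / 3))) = 490048 / 2975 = 164.72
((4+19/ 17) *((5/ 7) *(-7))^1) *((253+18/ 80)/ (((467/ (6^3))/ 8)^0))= -881223/ 136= -6479.58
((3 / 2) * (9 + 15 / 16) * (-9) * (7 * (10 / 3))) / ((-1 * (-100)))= -10017 / 320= -31.30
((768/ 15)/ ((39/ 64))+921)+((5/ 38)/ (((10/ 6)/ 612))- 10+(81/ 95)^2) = 367484174/ 351975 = 1044.06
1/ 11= 0.09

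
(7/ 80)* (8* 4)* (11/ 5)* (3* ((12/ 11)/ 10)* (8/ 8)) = 252/ 125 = 2.02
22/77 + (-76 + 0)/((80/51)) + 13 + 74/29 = -132407/4060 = -32.61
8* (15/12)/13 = 10/13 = 0.77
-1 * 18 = -18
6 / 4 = 3 / 2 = 1.50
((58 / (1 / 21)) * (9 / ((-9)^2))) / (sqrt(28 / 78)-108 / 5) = -49140 / 7837-175 * sqrt(546) / 23511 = -6.44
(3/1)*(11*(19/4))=627/4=156.75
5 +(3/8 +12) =139/8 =17.38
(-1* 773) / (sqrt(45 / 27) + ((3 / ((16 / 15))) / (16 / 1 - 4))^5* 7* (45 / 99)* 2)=72797697500774400000 / 34875451676320011649 - 26959051772598054551552* sqrt(15) / 174377258381600058245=-596.68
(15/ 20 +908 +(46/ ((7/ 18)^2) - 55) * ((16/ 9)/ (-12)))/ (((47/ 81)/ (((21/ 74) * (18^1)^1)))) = 7675.07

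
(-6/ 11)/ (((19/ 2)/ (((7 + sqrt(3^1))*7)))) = -588/ 209 - 84*sqrt(3)/ 209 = -3.51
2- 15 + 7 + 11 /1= 5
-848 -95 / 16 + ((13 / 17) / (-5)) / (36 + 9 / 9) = -42970343 / 50320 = -853.94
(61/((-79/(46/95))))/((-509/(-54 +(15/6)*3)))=-130479/3820045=-0.03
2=2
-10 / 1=-10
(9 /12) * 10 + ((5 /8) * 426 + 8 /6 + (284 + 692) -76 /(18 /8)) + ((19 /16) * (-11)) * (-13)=199745 /144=1387.12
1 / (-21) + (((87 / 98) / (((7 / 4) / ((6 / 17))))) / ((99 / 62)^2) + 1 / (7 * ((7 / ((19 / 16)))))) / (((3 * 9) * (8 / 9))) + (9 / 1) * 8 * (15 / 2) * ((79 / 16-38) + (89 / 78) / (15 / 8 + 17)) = -85301794042867609 / 4786548294528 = -17821.15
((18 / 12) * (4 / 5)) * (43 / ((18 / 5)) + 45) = 205 / 3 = 68.33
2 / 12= 1 / 6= 0.17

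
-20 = -20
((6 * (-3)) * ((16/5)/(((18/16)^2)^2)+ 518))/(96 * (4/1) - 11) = -25.09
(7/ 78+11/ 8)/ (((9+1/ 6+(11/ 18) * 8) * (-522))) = -457/ 2289144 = -0.00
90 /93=30 /31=0.97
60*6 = 360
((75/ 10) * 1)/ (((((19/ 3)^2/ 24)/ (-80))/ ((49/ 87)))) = -2116800/ 10469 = -202.20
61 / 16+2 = 93 / 16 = 5.81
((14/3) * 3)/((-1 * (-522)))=7/261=0.03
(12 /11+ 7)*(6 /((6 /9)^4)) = 21627 /88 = 245.76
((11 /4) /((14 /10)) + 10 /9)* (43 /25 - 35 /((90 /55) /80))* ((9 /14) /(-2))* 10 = 59615015 /3528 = 16897.68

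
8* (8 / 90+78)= 28112 / 45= 624.71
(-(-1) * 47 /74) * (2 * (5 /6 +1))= 517 /222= 2.33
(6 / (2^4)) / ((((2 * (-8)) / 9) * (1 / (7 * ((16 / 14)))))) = -27 / 16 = -1.69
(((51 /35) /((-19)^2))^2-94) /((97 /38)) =-30012921098 /815020675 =-36.82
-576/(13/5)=-2880/13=-221.54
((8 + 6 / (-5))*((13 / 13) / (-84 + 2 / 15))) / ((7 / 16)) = -48 / 259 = -0.19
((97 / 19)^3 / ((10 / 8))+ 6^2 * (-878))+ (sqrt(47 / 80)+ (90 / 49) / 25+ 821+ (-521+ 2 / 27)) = -283135787776 / 9074457+ sqrt(235) / 20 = -31200.64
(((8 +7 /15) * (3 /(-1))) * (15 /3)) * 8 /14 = -508 /7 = -72.57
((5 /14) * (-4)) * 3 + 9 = 33 /7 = 4.71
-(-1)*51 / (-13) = -51 / 13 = -3.92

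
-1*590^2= -348100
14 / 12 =7 / 6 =1.17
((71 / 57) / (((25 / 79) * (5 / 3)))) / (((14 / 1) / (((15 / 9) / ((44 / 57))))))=5609 / 15400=0.36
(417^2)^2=30237384321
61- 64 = -3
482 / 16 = 241 / 8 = 30.12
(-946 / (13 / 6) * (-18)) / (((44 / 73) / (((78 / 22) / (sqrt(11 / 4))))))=1017036 * sqrt(11) / 121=27877.08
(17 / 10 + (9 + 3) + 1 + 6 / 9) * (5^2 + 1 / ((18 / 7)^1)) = 210677 / 540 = 390.14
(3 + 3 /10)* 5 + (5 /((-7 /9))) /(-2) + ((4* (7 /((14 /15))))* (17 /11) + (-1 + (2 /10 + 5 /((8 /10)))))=110153 /1540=71.53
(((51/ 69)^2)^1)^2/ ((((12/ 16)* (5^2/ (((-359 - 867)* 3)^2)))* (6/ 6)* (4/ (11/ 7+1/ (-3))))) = 66650.07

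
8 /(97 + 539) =0.01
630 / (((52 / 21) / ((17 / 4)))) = 112455 / 104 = 1081.30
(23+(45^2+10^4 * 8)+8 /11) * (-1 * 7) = -6317752 /11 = -574341.09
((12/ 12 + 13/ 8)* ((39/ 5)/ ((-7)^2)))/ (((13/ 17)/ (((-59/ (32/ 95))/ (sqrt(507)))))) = -57171* sqrt(3)/ 23296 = -4.25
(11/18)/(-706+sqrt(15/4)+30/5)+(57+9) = 232843138/3527973 - 11*sqrt(15)/17639865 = 66.00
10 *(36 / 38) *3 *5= 2700 / 19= 142.11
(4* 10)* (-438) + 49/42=-105113/6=-17518.83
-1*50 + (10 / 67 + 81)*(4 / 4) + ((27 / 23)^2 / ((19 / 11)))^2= 31.79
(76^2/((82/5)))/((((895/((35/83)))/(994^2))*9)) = 99870678880/5482233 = 18217.15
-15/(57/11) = -55/19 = -2.89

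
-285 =-285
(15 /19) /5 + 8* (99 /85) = 15303 /1615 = 9.48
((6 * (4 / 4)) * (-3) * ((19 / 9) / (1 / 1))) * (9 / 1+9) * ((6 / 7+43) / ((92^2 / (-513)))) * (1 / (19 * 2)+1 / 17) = 77958045 / 503608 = 154.80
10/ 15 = 2/ 3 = 0.67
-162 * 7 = -1134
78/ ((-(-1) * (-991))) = -78/ 991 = -0.08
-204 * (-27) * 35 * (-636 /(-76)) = 30652020 /19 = 1613264.21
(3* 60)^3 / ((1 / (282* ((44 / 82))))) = 36181728000 / 41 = 882481170.73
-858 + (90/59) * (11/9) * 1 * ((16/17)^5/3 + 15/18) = -71707399709/83771563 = -855.99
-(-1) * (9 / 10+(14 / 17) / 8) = 341 / 340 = 1.00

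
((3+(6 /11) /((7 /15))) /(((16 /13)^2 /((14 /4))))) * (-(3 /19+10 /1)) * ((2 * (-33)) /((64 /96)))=94230513 /9728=9686.52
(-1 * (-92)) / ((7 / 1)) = 92 / 7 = 13.14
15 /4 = 3.75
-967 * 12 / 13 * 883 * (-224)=2295178368 / 13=176552182.15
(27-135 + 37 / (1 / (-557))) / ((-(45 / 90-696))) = -41434 / 1391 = -29.79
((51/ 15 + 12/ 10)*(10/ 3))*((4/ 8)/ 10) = 23/ 30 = 0.77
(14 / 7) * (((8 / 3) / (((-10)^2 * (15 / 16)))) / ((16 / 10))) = 8 / 225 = 0.04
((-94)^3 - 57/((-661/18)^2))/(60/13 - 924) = 1179423733579/1305519948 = 903.41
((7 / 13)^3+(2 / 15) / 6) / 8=2204 / 98865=0.02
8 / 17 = 0.47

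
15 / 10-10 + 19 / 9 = -115 / 18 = -6.39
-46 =-46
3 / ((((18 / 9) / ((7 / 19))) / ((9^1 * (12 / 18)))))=63 / 19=3.32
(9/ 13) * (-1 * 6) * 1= -54/ 13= -4.15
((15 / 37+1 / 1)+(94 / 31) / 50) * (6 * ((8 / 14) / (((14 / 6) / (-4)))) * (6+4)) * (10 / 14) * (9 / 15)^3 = -653790528 / 49177625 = -13.29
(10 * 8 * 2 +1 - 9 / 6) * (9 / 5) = 2871 / 10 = 287.10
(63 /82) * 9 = 567 /82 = 6.91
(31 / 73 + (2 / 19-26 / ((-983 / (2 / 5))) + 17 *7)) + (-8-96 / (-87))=22269263176 / 197696045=112.64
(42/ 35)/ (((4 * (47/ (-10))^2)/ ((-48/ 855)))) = -32/ 41971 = -0.00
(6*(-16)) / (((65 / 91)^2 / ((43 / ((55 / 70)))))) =-2831808 / 275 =-10297.48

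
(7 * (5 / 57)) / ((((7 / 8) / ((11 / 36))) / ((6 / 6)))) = 110 / 513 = 0.21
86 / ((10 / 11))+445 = 2698 / 5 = 539.60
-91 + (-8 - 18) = -117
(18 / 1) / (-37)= -18 / 37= -0.49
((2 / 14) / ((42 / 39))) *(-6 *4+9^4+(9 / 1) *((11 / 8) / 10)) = 6799767 / 7840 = 867.32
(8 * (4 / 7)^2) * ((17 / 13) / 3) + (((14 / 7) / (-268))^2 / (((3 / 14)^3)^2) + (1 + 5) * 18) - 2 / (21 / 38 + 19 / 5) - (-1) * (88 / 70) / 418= 17893551675066874 / 163774273240305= 109.26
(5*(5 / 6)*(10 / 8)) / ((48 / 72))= 125 / 16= 7.81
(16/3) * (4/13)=64/39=1.64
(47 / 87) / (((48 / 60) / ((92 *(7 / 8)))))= 54.36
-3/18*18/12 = -0.25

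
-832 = -832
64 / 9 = 7.11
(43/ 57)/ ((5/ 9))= 129/ 95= 1.36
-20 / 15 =-4 / 3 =-1.33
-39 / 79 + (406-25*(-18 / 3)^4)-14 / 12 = -15165943 / 474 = -31995.66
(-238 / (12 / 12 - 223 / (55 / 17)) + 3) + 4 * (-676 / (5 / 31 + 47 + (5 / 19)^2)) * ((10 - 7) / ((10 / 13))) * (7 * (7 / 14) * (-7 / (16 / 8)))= 13534886050349 / 4936722380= 2741.67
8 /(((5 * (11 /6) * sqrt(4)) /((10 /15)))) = 16 /55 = 0.29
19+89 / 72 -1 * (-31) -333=-20287 / 72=-281.76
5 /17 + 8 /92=149 /391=0.38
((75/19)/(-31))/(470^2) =-3/5204404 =-0.00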